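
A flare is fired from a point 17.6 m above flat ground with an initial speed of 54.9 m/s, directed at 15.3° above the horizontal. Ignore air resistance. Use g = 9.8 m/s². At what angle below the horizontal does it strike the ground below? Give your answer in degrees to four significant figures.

23.98°

Resolve: vₓ = 54.90 cos 15.3° = 52.95 m/s and v_y0 = 54.90 sin 15.3° = 14.49 m/s.
Vertical motion (up positive, ground at y = 0): 4.900 t² − (14.49) t − 17.6 = 0, so t = (14.49 + √(14.49² + 2·9.80·17.6)) / 9.80 = (14.49 + 23.55) / 9.80 = 3.882 s.
At impact: v_y = v_y0 − g t = −23.55 m/s; vₓ = 52.95 m/s.
Angle below horizontal: arctan(|v_y|/vₓ) = arctan(23.55/52.95) = 23.98°.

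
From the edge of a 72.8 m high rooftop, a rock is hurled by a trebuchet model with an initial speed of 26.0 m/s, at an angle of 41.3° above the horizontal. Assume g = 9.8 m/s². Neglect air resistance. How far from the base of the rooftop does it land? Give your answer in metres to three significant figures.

Resolve: vₓ = 26.00 cos 41.3° = 19.53 m/s and v_y0 = 26.00 sin 41.3° = 17.16 m/s.
The projectile lands when y = 72.8 + (17.16) t − ½·9.80·t² = 0. Positive root: t = (17.16 + √(17.16² + 2·9.80·72.8)) / 9.80 = (17.16 + 41.49) / 9.80 = 5.985 s.
Horizontal distance: R = vₓ t = 19.53 × 5.985 = 116.9 m.

117 m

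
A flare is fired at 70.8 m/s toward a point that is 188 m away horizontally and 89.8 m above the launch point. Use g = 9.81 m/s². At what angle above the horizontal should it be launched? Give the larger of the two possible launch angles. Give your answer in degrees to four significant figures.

Trajectory: y = x tanθ − g x² (1 + tan²θ)/(2v₀²). With x = 188, y = 89.8, v₀ = 70.8, g = 9.81:
34.59 tan²θ − 188 tanθ + (124.4) = 0.
tanθ = [188 ± √(188² − 4 × 34.59 × (124.4))] / (2 × 34.59) = (188 ± 134.7) / 69.17, giving tanθ = 0.7710 or 4.665.
θ = 37.63° or 77.90°; the larger is 77.90°.

77.90°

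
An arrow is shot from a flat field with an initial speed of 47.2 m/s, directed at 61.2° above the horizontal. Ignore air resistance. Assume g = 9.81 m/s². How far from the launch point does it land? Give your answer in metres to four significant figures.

Horizontal component vₓ = 47.20 cos 61.2° = 22.74 m/s; vertical v_y0 = 47.20 sin 61.2° = 41.36 m/s.
Time aloft: T = 2 v_y0 / g = 2 × 41.36 / 9.81 = 8.433 s.
Range: R = vₓ T = 22.74 × 8.433 = 191.7 m.

191.7 m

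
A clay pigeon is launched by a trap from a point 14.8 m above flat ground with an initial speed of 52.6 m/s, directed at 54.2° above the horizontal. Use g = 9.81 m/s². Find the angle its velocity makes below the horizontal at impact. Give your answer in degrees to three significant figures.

Horizontal component vₓ = 52.60 cos 54.2° = 30.77 m/s; vertical v_y0 = 52.60 sin 54.2° = 42.66 m/s.
Vertical motion (up positive, ground at y = 0): 4.905 t² − (42.66) t − 14.8 = 0, so t = (42.66 + √(42.66² + 2·9.81·14.8)) / 9.81 = (42.66 + 45.94) / 9.81 = 9.032 s.
At impact: v_y = v_y0 − g t = −45.94 m/s; vₓ = 30.77 m/s.
Angle below horizontal: arctan(|v_y|/vₓ) = arctan(45.94/30.77) = 56.19°.

56.2°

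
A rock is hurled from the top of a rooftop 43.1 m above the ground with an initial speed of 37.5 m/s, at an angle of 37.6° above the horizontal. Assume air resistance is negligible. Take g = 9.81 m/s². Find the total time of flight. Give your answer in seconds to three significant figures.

Horizontal component vₓ = 37.50 cos 37.6° = 29.71 m/s; vertical v_y0 = 37.50 sin 37.6° = 22.88 m/s.
With up positive and y = 0 at the ground: y(t) = 43.1 + (22.88) t − 4.905 t². Setting y = 0 and taking the positive root: t = [22.88 + √(22.88² + 2·9.81·43.1)] / 9.81 = (22.88 + 37.00) / 9.81 = 6.104 s.

6.10 s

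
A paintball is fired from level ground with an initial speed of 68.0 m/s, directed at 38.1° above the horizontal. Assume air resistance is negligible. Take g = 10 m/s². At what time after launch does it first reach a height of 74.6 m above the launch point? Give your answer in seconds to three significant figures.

2.56 s

Horizontal component vₓ = 68.00 cos 38.1° = 53.51 m/s; vertical v_y0 = 68.00 sin 38.1° = 41.96 m/s.
Set y = v_y0 t − ½ g t² = 74.6: 5.000 t² − 41.96 t + 74.6 = 0.
t = [41.96 ± √(41.96² − 2·10.0·74.6)] / 10.0 = (41.96 ± 16.39) / 10.0, so t = 2.557 s or t = 5.834 s.
The first (ascending) time is 2.557 s.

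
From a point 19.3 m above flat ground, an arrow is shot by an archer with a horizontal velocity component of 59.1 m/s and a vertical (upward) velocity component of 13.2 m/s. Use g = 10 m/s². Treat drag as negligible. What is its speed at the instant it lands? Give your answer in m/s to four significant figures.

The projectile lands when y = 19.3 + (13.20) t − ½·10.0·t² = 0. Positive root: t = (13.20 + √(13.20² + 2·10.0·19.3)) / 10.0 = (13.20 + 23.67) / 10.0 = 3.687 s.
Vertical velocity at impact: v_y = v_y0 − g t = 13.20 − 10.0 × 3.687 = −23.67 m/s.
Speed: |v| = √(vₓ² + v_y²) = √(59.10² + 23.67²) = 63.66 m/s.

63.66 m/s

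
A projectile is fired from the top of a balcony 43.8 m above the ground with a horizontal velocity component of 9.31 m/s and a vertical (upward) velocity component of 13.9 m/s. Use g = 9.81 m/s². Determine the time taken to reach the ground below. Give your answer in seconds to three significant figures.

Vertical motion (up positive, ground at y = 0): 4.905 t² − (13.90) t − 43.8 = 0, so t = (13.90 + √(13.90² + 2·9.81·43.8)) / 9.81 = (13.90 + 32.44) / 9.81 = 4.724 s.

4.72 s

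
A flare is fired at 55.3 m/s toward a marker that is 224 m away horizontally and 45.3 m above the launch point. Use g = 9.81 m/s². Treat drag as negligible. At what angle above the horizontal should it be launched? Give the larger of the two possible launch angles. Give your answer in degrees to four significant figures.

Trajectory: y = x tanθ − g x² (1 + tan²θ)/(2v₀²). With x = 224, y = 45.3, v₀ = 55.3, g = 9.81:
80.48 tan²θ − 224 tanθ + (125.8) = 0.
tanθ = [224 ± √(224² − 4 × 80.48 × (125.8))] / (2 × 80.48) = (224 ± 98.41) / 161.0, giving tanθ = 0.7802 or 2.003.
θ = 37.96° or 63.47°; the larger is 63.47°.

63.47°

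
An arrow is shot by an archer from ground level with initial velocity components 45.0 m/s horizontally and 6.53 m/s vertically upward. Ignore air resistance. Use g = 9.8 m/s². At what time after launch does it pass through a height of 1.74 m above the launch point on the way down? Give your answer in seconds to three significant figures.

0.964 s

Set y = v_y0 t − ½ g t² = 1.74: 4.900 t² − 6.530 t + 1.74 = 0.
Quadratic formula: t = (6.530 ± √8.5369) / 9.80 = (6.530 ± 2.922) / 9.80 → t = 0.3682 s or 0.9645 s.
The descending-branch root is 0.9645 s.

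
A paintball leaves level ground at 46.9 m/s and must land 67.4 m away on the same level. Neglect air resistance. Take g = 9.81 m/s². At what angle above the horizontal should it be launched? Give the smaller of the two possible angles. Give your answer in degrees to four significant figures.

From R = (v₀²/g) sin 2θ: sin 2θ = 9.81 × 67.4 / 2199.6 = 0.3006.
2θ = 17.49° or 180° − 17.49° = 162.5°, so θ = 8.747° or 81.25°.
The smaller angle is 8.747°.

8.747°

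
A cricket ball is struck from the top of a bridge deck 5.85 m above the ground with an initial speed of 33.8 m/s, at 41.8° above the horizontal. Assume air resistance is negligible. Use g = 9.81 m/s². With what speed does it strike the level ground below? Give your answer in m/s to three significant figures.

vₓ = 33.80 cos 41.8° = 25.20 m/s; v_y0 = 33.80 sin 41.8° = 22.53 m/s.
Vertical motion (up positive, ground at y = 0): 4.905 t² − (22.53) t − 5.85 = 0, so t = (22.53 + √(22.53² + 2·9.81·5.85)) / 9.81 = (22.53 + 24.95) / 9.81 = 4.839 s.
Vertical velocity at impact: v_y = v_y0 − g t = 22.53 − 9.81 × 4.839 = −24.95 m/s.
Speed: |v| = √(vₓ² + v_y²) = √(25.20² + 24.95²) = 35.46 m/s.

35.5 m/s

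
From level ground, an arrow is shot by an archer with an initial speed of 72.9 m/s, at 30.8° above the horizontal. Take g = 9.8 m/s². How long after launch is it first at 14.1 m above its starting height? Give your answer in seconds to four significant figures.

vₓ = 72.90 cos 30.8° = 62.62 m/s; v_y0 = 72.90 sin 30.8° = 37.33 m/s.
Set y = v_y0 t − ½ g t² = 14.1: 4.900 t² − 37.33 t + 14.1 = 0.
Quadratic formula: t = (37.33 ± √1117.0) / 9.80 = (37.33 ± 33.42) / 9.80 → t = 0.3986 s or 7.219 s.
The first (ascending) time is 0.3986 s.

0.3986 s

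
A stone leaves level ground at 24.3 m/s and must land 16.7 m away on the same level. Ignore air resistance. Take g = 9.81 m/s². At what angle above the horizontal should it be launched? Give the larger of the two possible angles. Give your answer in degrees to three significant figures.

Level-ground range R = v₀² sin(2θ)/g ⇒ sin(2θ) = gR/v₀² = 9.81 × 16.7 / 24.3² = 0.2774.
2θ = 16.11° or 180° − 16.11° = 163.9°, so θ = 8.054° or 81.95°.
The larger angle is 81.95°.

81.9°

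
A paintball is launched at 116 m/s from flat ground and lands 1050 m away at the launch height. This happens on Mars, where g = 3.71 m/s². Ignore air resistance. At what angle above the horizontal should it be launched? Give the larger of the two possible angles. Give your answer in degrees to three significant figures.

81.6°

Level-ground range R = v₀² sin(2θ)/g ⇒ sin(2θ) = gR/v₀² = 3.71 × 1050 / 116² = 0.2895.
2θ = 16.83° or 180° − 16.83° = 163.2°, so θ = 8.414° or 81.59°.
The larger angle is 81.59°.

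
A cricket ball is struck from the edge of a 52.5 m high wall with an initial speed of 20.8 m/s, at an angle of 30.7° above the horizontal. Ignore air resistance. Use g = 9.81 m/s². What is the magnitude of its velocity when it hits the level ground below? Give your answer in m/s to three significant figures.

38.2 m/s

Components: vₓ = 20.80 cos 30.7° = 17.88 m/s, v_y0 = 20.80 sin 30.7° = 10.62 m/s.
The projectile lands when y = 52.5 + (10.62) t − ½·9.81·t² = 0. Positive root: t = (10.62 + √(10.62² + 2·9.81·52.5)) / 9.81 = (10.62 + 33.81) / 9.81 = 4.529 s.
Vertical velocity at impact: v_y = v_y0 − g t = 10.62 − 9.81 × 4.529 = −33.81 m/s.
Speed: |v| = √(vₓ² + v_y²) = √(17.88² + 33.81²) = 38.25 m/s.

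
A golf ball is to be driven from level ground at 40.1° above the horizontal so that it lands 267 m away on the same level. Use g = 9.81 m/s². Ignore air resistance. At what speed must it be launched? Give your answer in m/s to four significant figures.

51.56 m/s

From R = (v₀² / g) sin 2θ: v₀ = √(gR / sin 2θ).
v₀ = √(9.81 × 267 / sin 80.20°) = √(2619 / 0.9854) = √2658.1 = 51.56 m/s.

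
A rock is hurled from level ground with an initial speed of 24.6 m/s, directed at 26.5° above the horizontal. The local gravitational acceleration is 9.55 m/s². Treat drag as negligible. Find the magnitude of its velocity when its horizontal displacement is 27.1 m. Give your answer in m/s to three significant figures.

Resolve: vₓ = 24.60 cos 26.5° = 22.02 m/s and v_y0 = 24.60 sin 26.5° = 10.98 m/s.
Time to reach x = 27.1 m: t = x/vₓ = 27.1/22.02 = 1.231 s.
Vertical velocity there: v_y = v_y0 − g t = 10.98 − 9.55 × 1.231 = −0.7792 m/s.
Speed: √(vₓ² + v_y²) = √(22.02² + 0.7792²) = 22.03 m/s.

22.0 m/s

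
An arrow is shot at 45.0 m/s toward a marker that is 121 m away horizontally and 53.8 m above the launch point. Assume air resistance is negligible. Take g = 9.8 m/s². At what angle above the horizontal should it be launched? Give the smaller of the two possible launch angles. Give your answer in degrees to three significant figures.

Trajectory: y = x tanθ − g x² (1 + tan²θ)/(2v₀²). With x = 121, y = 53.8, v₀ = 45.0, g = 9.80:
35.43 tan²θ − 121 tanθ + (89.23) = 0.
tanθ = [121 ± √(121² − 4 × 35.43 × (89.23))] / (2 × 35.43) = (121 ± 44.68) / 70.86, giving tanθ = 1.077 or 2.338.
θ = 47.13° or 66.85°; the smaller is 47.13°.

47.1°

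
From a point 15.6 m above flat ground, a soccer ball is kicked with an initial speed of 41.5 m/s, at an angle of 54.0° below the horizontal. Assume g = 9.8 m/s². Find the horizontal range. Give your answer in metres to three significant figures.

Components: vₓ = 41.50 cos 54.0° = 24.39 m/s, v_y0 = −33.57 m/s (downward).
The projectile lands when y = 15.6 + (−33.57) t − ½·9.80·t² = 0. Positive root: t = (−33.57 + √(33.57² + 2·9.80·15.6)) / 9.80 = (−33.57 + 37.85) / 9.80 = 0.4368 s.
Horizontal distance: R = vₓ t = 24.39 × 0.4368 = 10.65 m.

10.7 m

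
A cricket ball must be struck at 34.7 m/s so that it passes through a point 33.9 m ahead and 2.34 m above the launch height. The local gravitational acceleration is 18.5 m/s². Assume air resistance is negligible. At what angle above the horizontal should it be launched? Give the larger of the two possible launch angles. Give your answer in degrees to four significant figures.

73.95°

Trajectory: y = x tanθ − g x² (1 + tan²θ)/(2v₀²). With x = 33.9, y = 2.34, v₀ = 34.7, g = 18.5:
8.828 tan²θ − 33.9 tanθ + (11.17) = 0.
tanθ = [33.9 ± √(33.9² − 4 × 8.828 × (11.17))] / (2 × 8.828) = (33.9 ± 27.47) / 17.66, giving tanθ = 0.3639 or 3.476.
θ = 20.00° or 73.95°; the larger is 73.95°.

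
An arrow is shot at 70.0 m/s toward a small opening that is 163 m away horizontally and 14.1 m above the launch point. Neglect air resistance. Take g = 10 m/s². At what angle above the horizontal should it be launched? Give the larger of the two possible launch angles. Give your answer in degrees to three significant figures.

Trajectory: y = x tanθ − g x² (1 + tan²θ)/(2v₀²). With x = 163, y = 14.1, v₀ = 70.0, g = 10.0:
27.11 tan²θ − 163 tanθ + (41.21) = 0.
tanθ = [163 ± √(163² − 4 × 27.11 × (41.21))] / (2 × 27.11) = (163 ± 148.7) / 54.22, giving tanθ = 0.2645 or 5.748.
θ = 14.81° or 80.13°; the larger is 80.13°.

80.1°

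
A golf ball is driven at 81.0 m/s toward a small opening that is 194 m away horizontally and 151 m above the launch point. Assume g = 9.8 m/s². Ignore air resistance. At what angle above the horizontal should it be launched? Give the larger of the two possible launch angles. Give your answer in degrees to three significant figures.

Trajectory: y = x tanθ − g x² (1 + tan²θ)/(2v₀²). With x = 194, y = 151, v₀ = 81.0, g = 9.80:
28.11 tan²θ − 194 tanθ + (179.1) = 0.
tanθ = [194 ± √(194² − 4 × 28.11 × (179.1))] / (2 × 28.11) = (194 ± 132.3) / 56.22, giving tanθ = 1.098 or 5.804.
θ = 47.67° or 80.22°; the larger is 80.22°.

80.2°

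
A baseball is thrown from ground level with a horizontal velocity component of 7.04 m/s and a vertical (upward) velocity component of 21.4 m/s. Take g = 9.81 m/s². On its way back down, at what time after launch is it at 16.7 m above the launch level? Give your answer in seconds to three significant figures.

3.35 s

Require v_y0 t − ½ g t² = 16.7, i.e. 4.905 t² − 21.40 t + 16.7 = 0.
Quadratic formula: t = (21.40 ± √130.31) / 9.81 = (21.40 ± 11.42) / 9.81 → t = 1.018 s or 3.345 s.
The descending-branch root is 3.345 s.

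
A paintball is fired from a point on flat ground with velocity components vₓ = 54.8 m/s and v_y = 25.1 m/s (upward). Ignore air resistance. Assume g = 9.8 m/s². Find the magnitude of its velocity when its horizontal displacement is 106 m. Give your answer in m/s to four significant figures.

55.14 m/s

x = vₓ t ⇒ t = 106/54.80 = 1.934 s.
Vertical velocity there: v_y = v_y0 − g t = 25.10 − 9.80 × 1.934 = 6.144 m/s.
Speed: √(vₓ² + v_y²) = √(54.80² + 6.144²) = 55.14 m/s.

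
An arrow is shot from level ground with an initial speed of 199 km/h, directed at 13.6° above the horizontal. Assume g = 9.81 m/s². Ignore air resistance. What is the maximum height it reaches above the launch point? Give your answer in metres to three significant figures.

Convert: 199 km/h = 199/3.6 = 55.28 m/s.
Horizontal component vₓ = 55.28 cos 13.6° = 53.73 m/s; vertical v_y0 = 55.28 sin 13.6° = 13.00 m/s.
Maximum height: H = v_y0² / (2g) = 13.00² / (2 × 9.81) = 8.611 m.

8.61 m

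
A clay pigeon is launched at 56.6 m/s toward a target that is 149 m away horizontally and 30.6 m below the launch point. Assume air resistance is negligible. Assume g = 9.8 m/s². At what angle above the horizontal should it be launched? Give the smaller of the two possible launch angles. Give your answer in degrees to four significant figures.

Trajectory: y = x tanθ − g x² (1 + tan²θ)/(2v₀²). With x = 149, y = −30.6, v₀ = 56.6, g = 9.80:
33.96 tan²θ − 149 tanθ + (3.358) = 0.
tanθ = [149 ± √(149² − 4 × 33.96 × (3.358))] / (2 × 33.96) = (149 ± 147.5) / 67.92, giving tanθ = 0.02265 or 4.365.
θ = 1.298° or 77.10°; the smaller is 1.298°.

1.298°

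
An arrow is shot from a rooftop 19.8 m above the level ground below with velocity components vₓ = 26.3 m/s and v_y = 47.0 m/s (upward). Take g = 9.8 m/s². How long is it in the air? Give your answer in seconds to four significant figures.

Vertical motion (up positive, ground at y = 0): 4.900 t² − (47.00) t − 19.8 = 0, so t = (47.00 + √(47.00² + 2·9.80·19.8)) / 9.80 = (47.00 + 50.96) / 9.80 = 9.996 s.

9.996 s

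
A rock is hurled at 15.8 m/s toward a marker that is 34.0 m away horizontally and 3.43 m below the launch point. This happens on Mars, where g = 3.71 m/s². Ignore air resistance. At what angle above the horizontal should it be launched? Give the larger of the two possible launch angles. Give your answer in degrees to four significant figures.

Trajectory: y = x tanθ − g x² (1 + tan²θ)/(2v₀²). With x = 34.0, y = −3.43, v₀ = 15.8, g = 3.71:
8.590 tan²θ − 34.0 tanθ + (5.160) = 0.
tanθ = [34.0 ± √(34.0² − 4 × 8.590 × (5.160))] / (2 × 8.590) = (34.0 ± 31.28) / 17.18, giving tanθ = 0.1581 or 3.800.
θ = 8.983° or 75.26°; the larger is 75.26°.

75.26°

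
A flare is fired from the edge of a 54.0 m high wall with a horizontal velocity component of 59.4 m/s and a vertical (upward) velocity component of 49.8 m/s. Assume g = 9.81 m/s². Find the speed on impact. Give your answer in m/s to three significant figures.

Vertical motion (up positive, ground at y = 0): 4.905 t² − (49.80) t − 54.0 = 0, so t = (49.80 + √(49.80² + 2·9.81·54.0)) / 9.81 = (49.80 + 59.49) / 9.81 = 11.14 s.
Vertical velocity at impact: v_y = v_y0 − g t = 49.80 − 9.81 × 11.14 = −59.49 m/s.
Speed: |v| = √(vₓ² + v_y²) = √(59.40² + 59.49²) = 84.07 m/s.

84.1 m/s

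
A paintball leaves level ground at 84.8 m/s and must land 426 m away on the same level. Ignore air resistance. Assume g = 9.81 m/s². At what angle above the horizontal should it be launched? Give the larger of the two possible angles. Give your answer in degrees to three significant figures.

R = v₀² sin 2θ / g gives sin 2θ = gR/v₀² = 9.81·426/84.8² = 0.5811.
2θ = 35.53° or 180° − 35.53° = 144.5°, so θ = 17.77° or 72.23°.
The larger angle is 72.23°.

72.2°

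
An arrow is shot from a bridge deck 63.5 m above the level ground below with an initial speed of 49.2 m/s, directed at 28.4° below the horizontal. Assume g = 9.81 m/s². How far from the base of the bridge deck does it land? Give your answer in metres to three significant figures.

83.6 m

Resolve: vₓ = 49.20 cos 28.4° = 43.28 m/s and v_y0 = −23.40 m/s (downward).
With up positive and y = 0 at the ground: y(t) = 63.5 + (−23.40) t − 4.905 t². Setting y = 0 and taking the positive root: t = [−23.40 + √(23.40² + 2·9.81·63.5)] / 9.81 = (−23.40 + 42.35) / 9.81 = 1.932 s.
Horizontal distance: R = vₓ t = 43.28 × 1.932 = 83.60 m.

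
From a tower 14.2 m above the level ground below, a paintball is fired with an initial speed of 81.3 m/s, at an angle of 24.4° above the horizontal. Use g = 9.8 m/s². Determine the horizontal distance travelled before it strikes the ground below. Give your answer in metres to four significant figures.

537.1 m

vₓ = 81.30 cos 24.4° = 74.04 m/s; v_y0 = 81.30 sin 24.4° = 33.59 m/s.
Vertical motion (up positive, ground at y = 0): 4.900 t² − (33.59) t − 14.2 = 0, so t = (33.59 + √(33.59² + 2·9.80·14.2)) / 9.80 = (33.59 + 37.50) / 9.80 = 7.254 s.
Horizontal distance: R = vₓ t = 74.04 × 7.254 = 537.1 m.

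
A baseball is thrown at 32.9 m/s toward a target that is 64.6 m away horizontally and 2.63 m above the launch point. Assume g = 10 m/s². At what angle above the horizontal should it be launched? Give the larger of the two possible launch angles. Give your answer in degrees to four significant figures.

71.38°

Trajectory: y = x tanθ − g x² (1 + tan²θ)/(2v₀²). With x = 64.6, y = 2.63, v₀ = 32.9, g = 10.0:
19.28 tan²θ − 64.6 tanθ + (21.91) = 0.
tanθ = [64.6 ± √(64.6² − 4 × 19.28 × (21.91))] / (2 × 19.28) = (64.6 ± 49.84) / 38.55, giving tanθ = 0.3829 or 2.968.
θ = 20.95° or 71.38°; the larger is 71.38°.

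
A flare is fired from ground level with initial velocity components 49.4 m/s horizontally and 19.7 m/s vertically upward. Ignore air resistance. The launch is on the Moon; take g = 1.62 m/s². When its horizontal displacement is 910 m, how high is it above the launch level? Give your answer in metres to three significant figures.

Time to reach x = 910 m: t = x/vₓ = 910/49.40 = 18.42 s.
Height: y = v_y0 t − ½ g t² = 19.70 × 18.42 − 0.8100 × 18.42² = 362.9 − 274.9 = 88.03 m.

88.0 m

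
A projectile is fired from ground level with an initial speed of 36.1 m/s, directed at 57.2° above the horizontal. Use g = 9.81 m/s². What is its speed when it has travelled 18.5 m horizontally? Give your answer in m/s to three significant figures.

Components: vₓ = 36.10 cos 57.2° = 19.56 m/s, v_y0 = 36.10 sin 57.2° = 30.34 m/s.
At x = 18.5 m, t = x/vₓ = 18.5/19.56 = 0.9460 s.
Vertical velocity there: v_y = v_y0 − g t = 30.34 − 9.81 × 0.9460 = 21.06 m/s.
Speed: √(vₓ² + v_y²) = √(19.56² + 21.06²) = 28.74 m/s.

28.7 m/s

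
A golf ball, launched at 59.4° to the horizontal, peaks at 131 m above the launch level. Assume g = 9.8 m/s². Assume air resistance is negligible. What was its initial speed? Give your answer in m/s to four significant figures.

58.87 m/s

At the peak v_y = 0, so v_y0 = √(2gH) = √(2 × 9.80 × 131) = 50.67 m/s.
v_y0 = v₀ sin θ ⇒ v₀ = 50.67 / sin 59.4° = 58.87 m/s.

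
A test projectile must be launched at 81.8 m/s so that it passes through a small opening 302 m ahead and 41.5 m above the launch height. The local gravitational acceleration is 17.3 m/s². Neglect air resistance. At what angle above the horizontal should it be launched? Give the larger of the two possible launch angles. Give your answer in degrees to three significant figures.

Trajectory: y = x tanθ − g x² (1 + tan²θ)/(2v₀²). With x = 302, y = 41.5, v₀ = 81.8, g = 17.3:
117.9 tan²θ − 302 tanθ + (159.4) = 0.
tanθ = [302 ± √(302² − 4 × 117.9 × (159.4))] / (2 × 117.9) = (302 ± 126.6) / 235.8, giving tanθ = 0.7438 or 1.818.
θ = 36.64° or 61.18°; the larger is 61.18°.

61.2°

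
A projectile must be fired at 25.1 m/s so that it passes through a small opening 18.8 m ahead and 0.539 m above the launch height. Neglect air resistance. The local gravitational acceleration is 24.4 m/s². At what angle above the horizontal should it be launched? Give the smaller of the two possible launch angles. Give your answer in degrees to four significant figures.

Trajectory: y = x tanθ − g x² (1 + tan²θ)/(2v₀²). With x = 18.8, y = 0.539, v₀ = 25.1, g = 24.4:
6.844 tan²θ − 18.8 tanθ + (7.383) = 0.
tanθ = [18.8 ± √(18.8² − 4 × 6.844 × (7.383))] / (2 × 6.844) = (18.8 ± 12.30) / 13.69, giving tanθ = 0.4748 or 2.272.
θ = 25.40° or 66.24°; the smaller is 25.40°.

25.40°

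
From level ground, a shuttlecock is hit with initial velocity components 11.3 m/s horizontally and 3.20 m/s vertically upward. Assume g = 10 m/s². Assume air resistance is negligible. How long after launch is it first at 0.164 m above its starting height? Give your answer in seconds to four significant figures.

Require v_y0 t − ½ g t² = 0.164, i.e. 5.000 t² − 3.200 t + 0.164 = 0.
t = [3.200 ± √(3.200² − 2·10.0·0.164)] / 10.0 = (3.200 ± 2.638) / 10.0, so t = 0.05618 s or t = 0.5838 s.
The first (ascending) time is 0.05618 s.

0.05618 s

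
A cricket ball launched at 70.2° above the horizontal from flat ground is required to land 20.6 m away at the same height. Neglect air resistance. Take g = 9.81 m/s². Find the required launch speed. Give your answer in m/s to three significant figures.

17.8 m/s

From R = (v₀² / g) sin 2θ: v₀ = √(gR / sin 2θ).
v₀ = √(9.81 × 20.6 / sin 140.4°) = √(202.1 / 0.6374) = √317.04 = 17.81 m/s.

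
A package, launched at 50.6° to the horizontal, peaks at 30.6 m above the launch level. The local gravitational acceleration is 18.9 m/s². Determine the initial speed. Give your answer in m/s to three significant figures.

At the peak v_y = 0, so v_y0 = √(2gH) = √(2 × 18.9 × 30.6) = 34.01 m/s.
v_y0 = v₀ sin θ ⇒ v₀ = 34.01 / sin 50.6° = 44.01 m/s.

44.0 m/s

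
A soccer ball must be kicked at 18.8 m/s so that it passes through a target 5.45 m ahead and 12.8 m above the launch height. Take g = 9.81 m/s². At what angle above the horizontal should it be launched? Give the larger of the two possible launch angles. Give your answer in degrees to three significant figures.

Trajectory: y = x tanθ − g x² (1 + tan²θ)/(2v₀²). With x = 5.45, y = 12.8, v₀ = 18.8, g = 9.81:
0.4122 tan²θ − 5.45 tanθ + (13.21) = 0.
tanθ = [5.45 ± √(5.45² − 4 × 0.4122 × (13.21))] / (2 × 0.4122) = (5.45 ± 2.814) / 0.8244, giving tanθ = 3.198 or 10.02.
θ = 72.63° or 84.30°; the larger is 84.30°.

84.3°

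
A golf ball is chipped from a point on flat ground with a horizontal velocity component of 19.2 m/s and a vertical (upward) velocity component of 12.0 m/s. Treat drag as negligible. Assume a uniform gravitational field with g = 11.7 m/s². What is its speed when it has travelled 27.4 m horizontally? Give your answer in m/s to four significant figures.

19.77 m/s

At x = 27.4 m, t = x/vₓ = 27.4/19.20 = 1.427 s.
Vertical velocity there: v_y = v_y0 − g t = 12.00 − 11.7 × 1.427 = −4.697 m/s.
Speed: √(vₓ² + v_y²) = √(19.20² + 4.697²) = 19.77 m/s.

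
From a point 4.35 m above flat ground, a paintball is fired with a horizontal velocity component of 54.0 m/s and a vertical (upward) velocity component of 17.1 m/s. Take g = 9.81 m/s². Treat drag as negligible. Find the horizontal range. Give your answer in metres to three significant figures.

201 m

With up positive and y = 0 at the ground: y(t) = 4.35 + (17.10) t − 4.905 t². Setting y = 0 and taking the positive root: t = [17.10 + √(17.10² + 2·9.81·4.35)] / 9.81 = (17.10 + 19.44) / 9.81 = 3.724 s.
Horizontal distance: R = vₓ t = 54.00 × 3.724 = 201.1 m.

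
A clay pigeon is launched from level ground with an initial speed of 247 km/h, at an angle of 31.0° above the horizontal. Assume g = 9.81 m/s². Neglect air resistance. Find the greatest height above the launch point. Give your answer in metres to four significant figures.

Convert: 247 km/h = 247/3.6 = 68.61 m/s.
Resolve: vₓ = 68.61 cos 31.0° = 58.81 m/s and v_y0 = 68.61 sin 31.0° = 35.34 m/s.
At the apex v_y = 0, so H = v_y0²/(2g) = 35.34²/19.62 = 63.65 m.

63.65 m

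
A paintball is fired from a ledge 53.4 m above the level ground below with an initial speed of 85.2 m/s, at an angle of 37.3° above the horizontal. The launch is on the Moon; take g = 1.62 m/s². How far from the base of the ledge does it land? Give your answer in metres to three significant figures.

4390 m

vₓ = 85.20 cos 37.3° = 67.77 m/s; v_y0 = 85.20 sin 37.3° = 51.63 m/s.
The projectile lands when y = 53.4 + (51.63) t − ½·1.62·t² = 0. Positive root: t = (51.63 + √(51.63² + 2·1.62·53.4)) / 1.62 = (51.63 + 53.28) / 1.62 = 64.76 s.
Horizontal distance: R = vₓ t = 67.77 × 64.76 = 4389 m.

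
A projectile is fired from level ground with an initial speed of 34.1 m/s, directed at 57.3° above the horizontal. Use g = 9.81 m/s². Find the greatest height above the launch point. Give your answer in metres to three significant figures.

Horizontal component vₓ = 34.10 cos 57.3° = 18.42 m/s; vertical v_y0 = 34.10 sin 57.3° = 28.70 m/s.
Peak height H = v_y0² / (2g) = 823.43 / 19.62 = 41.97 m.

42.0 m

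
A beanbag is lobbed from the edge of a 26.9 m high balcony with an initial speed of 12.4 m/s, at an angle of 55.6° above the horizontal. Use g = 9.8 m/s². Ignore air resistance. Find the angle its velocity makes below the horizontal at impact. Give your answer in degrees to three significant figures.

vₓ = 12.40 cos 55.6° = 7.006 m/s; v_y0 = 12.40 sin 55.6° = 10.23 m/s.
With up positive and y = 0 at the ground: y(t) = 26.9 + (10.23) t − 4.900 t². Setting y = 0 and taking the positive root: t = [10.23 + √(10.23² + 2·9.80·26.9)] / 9.80 = (10.23 + 25.14) / 9.80 = 3.609 s.
At impact: v_y = v_y0 − g t = −25.14 m/s; vₓ = 7.006 m/s.
Angle below horizontal: arctan(|v_y|/vₓ) = arctan(25.14/7.006) = 74.43°.

74.4°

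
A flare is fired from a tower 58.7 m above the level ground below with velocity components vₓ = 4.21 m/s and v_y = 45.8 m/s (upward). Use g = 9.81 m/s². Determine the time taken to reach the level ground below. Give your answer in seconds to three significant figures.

Vertical motion (up positive, ground at y = 0): 4.905 t² − (45.80) t − 58.7 = 0, so t = (45.80 + √(45.80² + 2·9.81·58.7)) / 9.81 = (45.80 + 57.00) / 9.81 = 10.48 s.

10.5 s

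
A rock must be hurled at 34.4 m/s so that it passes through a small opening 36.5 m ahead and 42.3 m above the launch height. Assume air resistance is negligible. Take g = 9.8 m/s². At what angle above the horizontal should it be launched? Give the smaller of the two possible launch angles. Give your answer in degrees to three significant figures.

60.9°

Trajectory: y = x tanθ − g x² (1 + tan²θ)/(2v₀²). With x = 36.5, y = 42.3, v₀ = 34.4, g = 9.80:
5.517 tan²θ − 36.5 tanθ + (47.82) = 0.
tanθ = [36.5 ± √(36.5² − 4 × 5.517 × (47.82))] / (2 × 5.517) = (36.5 ± 16.65) / 11.03, giving tanθ = 1.799 or 4.817.
θ = 60.94° or 78.27°; the smaller is 60.94°.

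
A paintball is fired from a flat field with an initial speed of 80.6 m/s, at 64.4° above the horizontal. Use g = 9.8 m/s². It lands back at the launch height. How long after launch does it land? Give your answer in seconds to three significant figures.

14.8 s

vₓ = 80.60 cos 64.4° = 34.83 m/s; v_y0 = 80.60 sin 64.4° = 72.69 m/s.
Time of flight on level ground: T = 2 v_y0 / g = 2 × 72.69 / 9.80 = 14.83 s.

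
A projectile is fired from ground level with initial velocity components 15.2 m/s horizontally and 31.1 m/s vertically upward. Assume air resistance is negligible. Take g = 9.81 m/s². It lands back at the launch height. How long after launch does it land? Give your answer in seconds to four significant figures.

It returns to y = 0 when t = 2 v_y0 / g = 2(31.10)/9.81 = 6.340 s.

6.340 s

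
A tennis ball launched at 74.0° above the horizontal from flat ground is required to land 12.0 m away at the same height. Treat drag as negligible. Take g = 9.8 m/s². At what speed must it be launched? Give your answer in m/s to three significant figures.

14.9 m/s

On level ground R = v₀² sin 2θ / g ⇒ v₀ = √(gR / sin 2θ).
v₀ = √(9.80 × 12.0 / sin 148.0°) = √(117.6 / 0.5299) = √221.92 = 14.90 m/s.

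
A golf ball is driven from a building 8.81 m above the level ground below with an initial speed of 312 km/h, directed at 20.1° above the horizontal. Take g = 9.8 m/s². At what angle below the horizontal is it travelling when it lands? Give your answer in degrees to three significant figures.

Convert: 312 km/h = 312/3.6 = 86.67 m/s.
vₓ = 86.67 cos 20.1° = 81.39 m/s; v_y0 = 86.67 sin 20.1° = 29.78 m/s.
Vertical motion (up positive, ground at y = 0): 4.900 t² − (29.78) t − 8.81 = 0, so t = (29.78 + √(29.78² + 2·9.80·8.81)) / 9.80 = (29.78 + 32.55) / 9.80 = 6.361 s.
At impact: v_y = v_y0 − g t = −32.55 m/s; vₓ = 81.39 m/s.
Angle below horizontal: arctan(|v_y|/vₓ) = arctan(32.55/81.39) = 21.80°.

21.8°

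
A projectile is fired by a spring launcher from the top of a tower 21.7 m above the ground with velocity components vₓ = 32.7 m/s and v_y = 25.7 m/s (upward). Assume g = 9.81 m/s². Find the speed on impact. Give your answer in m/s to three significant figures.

46.4 m/s

With up positive and y = 0 at the ground: y(t) = 21.7 + (25.70) t − 4.905 t². Setting y = 0 and taking the positive root: t = [25.70 + √(25.70² + 2·9.81·21.7)] / 9.81 = (25.70 + 32.96) / 9.81 = 5.979 s.
Vertical velocity at impact: v_y = v_y0 − g t = 25.70 − 9.81 × 5.979 = −32.96 m/s.
Speed: |v| = √(vₓ² + v_y²) = √(32.70² + 32.96²) = 46.43 m/s.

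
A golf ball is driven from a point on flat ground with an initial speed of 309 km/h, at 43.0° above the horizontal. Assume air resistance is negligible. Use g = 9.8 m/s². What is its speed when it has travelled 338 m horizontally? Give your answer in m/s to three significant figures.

Convert: 309 km/h = 309/3.6 = 85.83 m/s.
Horizontal component vₓ = 85.83 cos 43.0° = 62.77 m/s; vertical v_y0 = 85.83 sin 43.0° = 58.54 m/s.
x = vₓ t ⇒ t = 338/62.77 = 5.384 s.
Vertical velocity there: v_y = v_y0 − g t = 58.54 − 9.80 × 5.384 = 5.772 m/s.
Speed: √(vₓ² + v_y²) = √(62.77² + 5.772²) = 63.04 m/s.

63.0 m/s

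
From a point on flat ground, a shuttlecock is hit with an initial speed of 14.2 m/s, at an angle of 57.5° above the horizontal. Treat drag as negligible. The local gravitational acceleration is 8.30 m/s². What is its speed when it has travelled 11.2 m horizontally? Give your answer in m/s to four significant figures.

7.632 m/s

Components: vₓ = 14.20 cos 57.5° = 7.630 m/s, v_y0 = 14.20 sin 57.5° = 11.98 m/s.
x = vₓ t ⇒ t = 11.2/7.630 = 1.468 s.
Vertical velocity there: v_y = v_y0 − g t = 11.98 − 8.30 × 1.468 = −0.2079 m/s.
Speed: √(vₓ² + v_y²) = √(7.630² + 0.2079²) = 7.632 m/s.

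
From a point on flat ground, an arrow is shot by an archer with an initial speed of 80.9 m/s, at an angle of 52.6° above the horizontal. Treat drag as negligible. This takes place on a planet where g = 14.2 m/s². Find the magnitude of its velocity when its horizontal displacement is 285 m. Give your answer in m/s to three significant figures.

52.4 m/s

Resolve: vₓ = 80.90 cos 52.6° = 49.14 m/s and v_y0 = 80.90 sin 52.6° = 64.27 m/s.
At x = 285 m, t = x/vₓ = 285/49.14 = 5.800 s.
Vertical velocity there: v_y = v_y0 − g t = 64.27 − 14.2 × 5.800 = −18.09 m/s.
Speed: √(vₓ² + v_y²) = √(49.14² + 18.09²) = 52.36 m/s.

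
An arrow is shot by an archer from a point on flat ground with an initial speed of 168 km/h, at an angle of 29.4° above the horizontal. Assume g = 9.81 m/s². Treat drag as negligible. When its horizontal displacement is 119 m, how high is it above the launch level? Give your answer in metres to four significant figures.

25.03 m

Convert: 168 km/h = 168/3.6 = 46.67 m/s.
Resolve: vₓ = 46.67 cos 29.4° = 40.66 m/s and v_y0 = 46.67 sin 29.4° = 22.91 m/s.
x = vₓ t ⇒ t = 119/40.66 = 2.927 s.
Height: y = v_y0 t − ½ g t² = 22.91 × 2.927 − 4.905 × 2.927² = 67.05 − 42.02 = 25.03 m.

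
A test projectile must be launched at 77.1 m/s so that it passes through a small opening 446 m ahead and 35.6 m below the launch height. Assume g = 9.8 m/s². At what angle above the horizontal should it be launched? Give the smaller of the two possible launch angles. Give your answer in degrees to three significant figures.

18.1°

Trajectory: y = x tanθ − g x² (1 + tan²θ)/(2v₀²). With x = 446, y = −35.6, v₀ = 77.1, g = 9.80:
164.0 tan²θ − 446 tanθ + (128.4) = 0.
tanθ = [446 ± √(446² − 4 × 164.0 × (128.4))] / (2 × 164.0) = (446 ± 338.7) / 327.9, giving tanθ = 0.3272 or 2.393.
θ = 18.12° or 67.32°; the smaller is 18.12°.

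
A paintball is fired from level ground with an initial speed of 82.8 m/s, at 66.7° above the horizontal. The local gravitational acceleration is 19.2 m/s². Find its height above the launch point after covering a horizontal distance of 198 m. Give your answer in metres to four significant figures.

Components: vₓ = 82.80 cos 66.7° = 32.75 m/s, v_y0 = 82.80 sin 66.7° = 76.05 m/s.
At x = 198 m, t = x/vₓ = 198/32.75 = 6.046 s.
Height: y = v_y0 t − ½ g t² = 76.05 × 6.046 − 9.600 × 6.046² = 459.8 − 350.9 = 108.9 m.

108.9 m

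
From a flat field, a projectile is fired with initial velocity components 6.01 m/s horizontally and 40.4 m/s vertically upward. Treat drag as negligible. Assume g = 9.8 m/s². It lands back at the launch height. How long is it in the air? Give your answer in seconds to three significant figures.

Time of flight on level ground: T = 2 v_y0 / g = 2 × 40.40 / 9.80 = 8.245 s.

8.24 s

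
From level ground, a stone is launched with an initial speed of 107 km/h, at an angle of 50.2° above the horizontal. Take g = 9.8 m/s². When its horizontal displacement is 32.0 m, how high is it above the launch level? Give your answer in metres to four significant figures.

Convert: 107 km/h = 107/3.6 = 29.72 m/s.
Components: vₓ = 29.72 cos 50.2° = 19.03 m/s, v_y0 = 29.72 sin 50.2° = 22.84 m/s.
At x = 32.0 m, t = x/vₓ = 32.0/19.03 = 1.682 s.
Height: y = v_y0 t − ½ g t² = 22.84 × 1.682 − 4.900 × 1.682² = 38.41 − 13.86 = 24.55 m.

24.55 m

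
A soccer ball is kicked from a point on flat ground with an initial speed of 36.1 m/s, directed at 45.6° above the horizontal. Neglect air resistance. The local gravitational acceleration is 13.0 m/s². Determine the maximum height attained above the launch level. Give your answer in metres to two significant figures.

Resolve: vₓ = 36.10 cos 45.6° = 25.26 m/s and v_y0 = 36.10 sin 45.6° = 25.79 m/s.
At the apex v_y = 0, so H = v_y0²/(2g) = 25.79²/26.00 = 25.59 m.

26 m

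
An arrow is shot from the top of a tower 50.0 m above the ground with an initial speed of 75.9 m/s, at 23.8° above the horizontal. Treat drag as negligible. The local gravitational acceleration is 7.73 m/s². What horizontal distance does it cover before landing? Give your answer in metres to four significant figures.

Resolve: vₓ = 75.90 cos 23.8° = 69.45 m/s and v_y0 = 75.90 sin 23.8° = 30.63 m/s.
Vertical motion (up positive, ground at y = 0): 3.865 t² − (30.63) t − 50.0 = 0, so t = (30.63 + √(30.63² + 2·7.73·50.0)) / 7.73 = (30.63 + 41.37) / 7.73 = 9.314 s.
Horizontal distance: R = vₓ t = 69.45 × 9.314 = 646.8 m.

646.8 m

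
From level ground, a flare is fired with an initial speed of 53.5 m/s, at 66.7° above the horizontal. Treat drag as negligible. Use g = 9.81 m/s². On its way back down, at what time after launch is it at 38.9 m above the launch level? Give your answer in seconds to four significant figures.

vₓ = 53.50 cos 66.7° = 21.16 m/s; v_y0 = 53.50 sin 66.7° = 49.14 m/s.
Set y = v_y0 t − ½ g t² = 38.9: 4.905 t² − 49.14 t + 38.9 = 0.
Quadratic formula: t = (49.14 ± √1651.2) / 9.81 = (49.14 ± 40.64) / 9.81 → t = 0.8666 s or 9.151 s.
The descending-branch root is 9.151 s.

9.151 s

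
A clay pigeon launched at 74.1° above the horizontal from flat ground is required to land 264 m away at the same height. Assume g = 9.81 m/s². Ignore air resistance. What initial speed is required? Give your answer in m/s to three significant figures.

70.1 m/s

From R = (v₀² / g) sin 2θ: v₀ = √(gR / sin 2θ).
v₀ = √(9.81 × 264 / sin 148.2°) = √(2590 / 0.5270) = √4914.7 = 70.11 m/s.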